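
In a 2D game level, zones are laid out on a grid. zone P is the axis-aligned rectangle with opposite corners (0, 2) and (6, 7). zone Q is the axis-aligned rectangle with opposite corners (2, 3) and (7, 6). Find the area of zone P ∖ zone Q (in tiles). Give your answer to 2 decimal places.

|zone P∩zone Q|: x∈[2,6], y∈[3,6] → 4·3 = 12.
|zone P| = 30.
|zone P ∖ zone Q| = |zone P| − |zone P∩zone Q| = 30 − 12 = 18.00.

18.00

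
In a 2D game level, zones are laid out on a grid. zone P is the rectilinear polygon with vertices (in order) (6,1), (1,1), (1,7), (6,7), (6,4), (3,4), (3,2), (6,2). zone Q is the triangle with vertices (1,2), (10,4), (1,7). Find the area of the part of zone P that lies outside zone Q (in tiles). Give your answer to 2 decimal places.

9.61

|zone P| = 24, |zone P∩zone Q| = 14.3889.
|zone P ∖ zone Q| = |zone P| − |zone P∩zone Q| = 24 − 14.3889 = 9.61.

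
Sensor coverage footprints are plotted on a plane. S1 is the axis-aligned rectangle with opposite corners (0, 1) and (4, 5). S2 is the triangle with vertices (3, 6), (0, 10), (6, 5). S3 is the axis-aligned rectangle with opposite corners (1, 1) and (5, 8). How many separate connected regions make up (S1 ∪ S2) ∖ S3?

3

(S1 ∪ S2) ∖ S3 splits into 3 disjoint pieces (area 4, area 0.9, area 0.25).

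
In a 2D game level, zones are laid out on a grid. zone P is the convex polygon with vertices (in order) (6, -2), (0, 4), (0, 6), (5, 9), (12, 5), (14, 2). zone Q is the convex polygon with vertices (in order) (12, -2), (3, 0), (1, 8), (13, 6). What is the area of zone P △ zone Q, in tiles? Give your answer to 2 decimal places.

28.28

|zone P| = 87.5, |zone Q| = 83, |zone P∩zone Q| = 71.1087.
|zone P △ zone Q| = |zone P| + |zone Q| − 2·|zone P∩zone Q| = 87.5 + 83 − 142.2175 = 28.28.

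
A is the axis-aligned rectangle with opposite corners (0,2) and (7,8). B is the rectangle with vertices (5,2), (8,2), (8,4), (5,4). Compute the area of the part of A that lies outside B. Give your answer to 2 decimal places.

|A∩B|: x∈[5,7], y∈[2,4] → 2·2 = 4.
|A| = 42.
|A ∖ B| = |A| − |A∩B| = 42 − 4 = 38.00.

38.00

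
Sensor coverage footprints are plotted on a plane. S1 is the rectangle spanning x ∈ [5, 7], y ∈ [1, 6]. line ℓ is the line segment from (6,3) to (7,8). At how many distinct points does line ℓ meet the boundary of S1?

1

The segment meets the boundary at (6.6,6).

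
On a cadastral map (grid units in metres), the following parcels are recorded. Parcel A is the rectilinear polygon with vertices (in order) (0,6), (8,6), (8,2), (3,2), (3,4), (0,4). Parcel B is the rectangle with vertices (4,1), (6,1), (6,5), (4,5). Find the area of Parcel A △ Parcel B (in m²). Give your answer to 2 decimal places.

|Parcel A| = 26, |Parcel B| = 8, |Parcel A∩Parcel B| = 6.
|Parcel A △ Parcel B| = |Parcel A| + |Parcel B| − 2·|Parcel A∩Parcel B| = 26 + 8 − 12 = 22.00.

22.00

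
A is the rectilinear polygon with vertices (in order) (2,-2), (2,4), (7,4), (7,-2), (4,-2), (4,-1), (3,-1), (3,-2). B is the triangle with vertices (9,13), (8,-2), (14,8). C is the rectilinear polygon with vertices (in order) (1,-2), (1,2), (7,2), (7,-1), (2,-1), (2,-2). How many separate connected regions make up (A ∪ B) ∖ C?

(A ∪ B) ∖ C splits into 4 disjoint pieces (area 1, area 10, area 3, area 40).

4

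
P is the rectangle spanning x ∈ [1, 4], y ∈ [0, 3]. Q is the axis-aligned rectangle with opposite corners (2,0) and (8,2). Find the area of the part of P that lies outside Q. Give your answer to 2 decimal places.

5.00

|P∩Q|: x∈[2,4], y∈[0,2] → 2·2 = 4.
|P| = 9.
|P ∖ Q| = |P| − |P∩Q| = 9 − 4 = 5.00.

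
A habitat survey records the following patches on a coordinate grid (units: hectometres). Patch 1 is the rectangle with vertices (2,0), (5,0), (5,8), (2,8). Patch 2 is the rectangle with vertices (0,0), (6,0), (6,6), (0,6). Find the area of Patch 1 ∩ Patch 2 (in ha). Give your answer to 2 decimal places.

18.00

|Patch 1∩Patch 2|: x∈[2,5], y∈[0,6] → 3·6 = 18.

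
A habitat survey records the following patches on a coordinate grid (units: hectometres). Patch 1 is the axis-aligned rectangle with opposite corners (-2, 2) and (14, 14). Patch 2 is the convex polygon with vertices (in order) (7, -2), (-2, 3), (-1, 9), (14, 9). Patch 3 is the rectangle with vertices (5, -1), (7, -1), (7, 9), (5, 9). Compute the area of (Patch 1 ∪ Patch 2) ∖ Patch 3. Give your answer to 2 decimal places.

|Patch 1 ∪ Patch 2| = 211.4909.
|(Patch 1 ∪ Patch 2) ∩ Patch 3| = 19.9889.
|(Patch 1 ∪ Patch 2) ∖ Patch 3| = 211.4909 − 19.9889 = 191.50.

191.50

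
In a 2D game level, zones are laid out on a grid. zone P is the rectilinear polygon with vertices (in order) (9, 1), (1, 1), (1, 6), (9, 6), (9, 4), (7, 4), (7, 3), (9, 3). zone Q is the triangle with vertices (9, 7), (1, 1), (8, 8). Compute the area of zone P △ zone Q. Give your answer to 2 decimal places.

|zone P| = 38, |zone Q| = 7, |zone P∩zone Q| = 4.1667.
|zone P △ zone Q| = |zone P| + |zone Q| − 2·|zone P∩zone Q| = 38 + 7 − 8.3333 = 36.67.

36.67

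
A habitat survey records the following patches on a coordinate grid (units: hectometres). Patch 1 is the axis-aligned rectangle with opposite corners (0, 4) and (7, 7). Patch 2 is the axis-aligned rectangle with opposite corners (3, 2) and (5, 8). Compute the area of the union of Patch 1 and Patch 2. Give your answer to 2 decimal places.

By inclusion–exclusion:
Individual areas: |Patch 1| = 21, |Patch 2| = 12.
|Patch 1∩Patch 2|: x∈[3,5], y∈[4,7] → 2·3 = 6.
|Patch 1 ∪ Patch 2| = 33 − 6 = 27.00.

27.00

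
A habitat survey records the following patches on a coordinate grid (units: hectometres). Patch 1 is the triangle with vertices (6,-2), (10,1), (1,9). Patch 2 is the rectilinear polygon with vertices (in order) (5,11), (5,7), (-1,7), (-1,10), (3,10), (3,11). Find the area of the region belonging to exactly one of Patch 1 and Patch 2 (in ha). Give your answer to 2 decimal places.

46.82

|Patch 1| = 29.5, |Patch 2| = 20, |Patch 1∩Patch 2| = 1.3409.
|Patch 1 △ Patch 2| = |Patch 1| + |Patch 2| − 2·|Patch 1∩Patch 2| = 29.5 + 20 − 2.6818 = 46.82.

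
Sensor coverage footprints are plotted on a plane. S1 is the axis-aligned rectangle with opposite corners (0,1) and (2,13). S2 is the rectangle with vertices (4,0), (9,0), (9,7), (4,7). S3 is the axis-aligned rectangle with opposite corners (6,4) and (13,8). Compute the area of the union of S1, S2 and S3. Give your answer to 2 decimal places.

By inclusion–exclusion:
Individual areas: |S1| = 24, |S2| = 35, |S3| = 28.
|S1∩S2| = 0 (no overlap).
|S1∩S3| = 0 (no overlap).
|S2∩S3|: x∈[6,9], y∈[4,7] → 3·3 = 9.
|S1∩S2∩S3| = 0.
|S1 ∪ S2 ∪ S3| = 87 − 9 + 0 = 78.00.

78.00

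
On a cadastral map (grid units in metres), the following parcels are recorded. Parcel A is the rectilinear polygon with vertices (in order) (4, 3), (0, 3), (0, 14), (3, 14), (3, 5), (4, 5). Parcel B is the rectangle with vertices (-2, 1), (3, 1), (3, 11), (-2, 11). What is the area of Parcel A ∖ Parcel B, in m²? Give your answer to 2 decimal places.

11.00

|Parcel A| = 35, |Parcel A∩Parcel B| = 24.
|Parcel A ∖ Parcel B| = |Parcel A| − |Parcel A∩Parcel B| = 35 − 24 = 11.00.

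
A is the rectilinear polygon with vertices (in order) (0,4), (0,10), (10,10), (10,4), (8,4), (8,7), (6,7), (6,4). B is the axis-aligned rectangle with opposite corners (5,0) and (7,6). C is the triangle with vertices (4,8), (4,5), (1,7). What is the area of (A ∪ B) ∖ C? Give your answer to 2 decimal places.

59.50

|A ∪ B| = 64.
|(A ∪ B) ∩ C| = 4.5.
|(A ∪ B) ∖ C| = 64 − 4.5 = 59.50.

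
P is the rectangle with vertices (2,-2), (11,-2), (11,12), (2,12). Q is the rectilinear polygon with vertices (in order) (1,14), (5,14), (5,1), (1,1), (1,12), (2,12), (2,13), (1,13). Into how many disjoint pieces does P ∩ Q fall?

1

P ∩ Q is a single connected region.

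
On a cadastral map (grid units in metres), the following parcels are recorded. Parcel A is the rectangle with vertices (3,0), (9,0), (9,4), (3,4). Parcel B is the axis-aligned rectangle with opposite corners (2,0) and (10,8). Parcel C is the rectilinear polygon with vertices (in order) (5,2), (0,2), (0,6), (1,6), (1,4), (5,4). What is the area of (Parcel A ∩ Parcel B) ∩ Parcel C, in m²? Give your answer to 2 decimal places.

4.00

The region (Parcel A ∩ Parcel B) ∩ Parcel C is the polygon with vertices (5,4), (5,2), (3,2), (3,4).
By the shoelace formula its area is 4.00.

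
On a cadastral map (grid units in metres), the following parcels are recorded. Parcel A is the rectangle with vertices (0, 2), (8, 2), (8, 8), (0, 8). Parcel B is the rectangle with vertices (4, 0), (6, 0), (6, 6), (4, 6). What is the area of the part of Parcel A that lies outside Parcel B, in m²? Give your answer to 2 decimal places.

|Parcel A∩Parcel B|: x∈[4,6], y∈[2,6] → 2·4 = 8.
|Parcel A| = 48.
|Parcel A ∖ Parcel B| = |Parcel A| − |Parcel A∩Parcel B| = 48 − 8 = 40.00.

40.00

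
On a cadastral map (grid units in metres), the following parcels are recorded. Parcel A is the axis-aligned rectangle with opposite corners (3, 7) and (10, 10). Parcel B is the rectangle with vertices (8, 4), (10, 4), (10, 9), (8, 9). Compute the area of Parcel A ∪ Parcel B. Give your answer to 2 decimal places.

By inclusion–exclusion:
Individual areas: |Parcel A| = 21, |Parcel B| = 10.
|Parcel A∩Parcel B|: x∈[8,10], y∈[7,9] → 2·2 = 4.
|Parcel A ∪ Parcel B| = 31 − 4 = 27.00.

27.00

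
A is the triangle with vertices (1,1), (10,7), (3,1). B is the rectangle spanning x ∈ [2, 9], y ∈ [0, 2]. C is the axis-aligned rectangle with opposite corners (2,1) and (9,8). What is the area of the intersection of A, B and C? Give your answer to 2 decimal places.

The intersection is the polygon with vertices (4.167,2), (3,1), (2,1), (2,1.667), (2.5,2).
By the shoelace formula its area is 1.50.

1.50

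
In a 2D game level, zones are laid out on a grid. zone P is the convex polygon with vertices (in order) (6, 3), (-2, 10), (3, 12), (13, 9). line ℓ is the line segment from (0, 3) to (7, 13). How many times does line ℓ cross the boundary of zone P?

The segment meets the boundary at (5.727,11.182), (2.279,6.256).

2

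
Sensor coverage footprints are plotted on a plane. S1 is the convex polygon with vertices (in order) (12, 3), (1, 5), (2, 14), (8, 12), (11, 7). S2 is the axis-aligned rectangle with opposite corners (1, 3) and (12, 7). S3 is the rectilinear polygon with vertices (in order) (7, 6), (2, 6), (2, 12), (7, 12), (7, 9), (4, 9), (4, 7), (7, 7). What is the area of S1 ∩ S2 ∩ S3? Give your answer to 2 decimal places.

5.00

The intersection is the polygon with vertices (4,7), (7,7), (7,6), (2,6), (2,7).
By the shoelace formula its area is 5.00.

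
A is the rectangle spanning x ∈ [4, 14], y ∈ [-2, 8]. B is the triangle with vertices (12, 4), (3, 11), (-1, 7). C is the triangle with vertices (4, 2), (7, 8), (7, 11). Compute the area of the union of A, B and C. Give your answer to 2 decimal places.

By inclusion–exclusion:
Individual areas: |A| = 100, |B| = 32, |C| = 4.5.
|A∩B| = 14.3297.
|A∩C| = 3.
|B∩C| = 2.1949.
|A∩B∩C| = 1.968.
|A ∪ B ∪ C| = 136.5 − 19.5246 + 1.968 = 118.94.

118.94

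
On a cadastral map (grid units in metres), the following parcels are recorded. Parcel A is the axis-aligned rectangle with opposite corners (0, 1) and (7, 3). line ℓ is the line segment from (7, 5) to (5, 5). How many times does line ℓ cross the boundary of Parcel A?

The segment lies entirely outside Parcel A and never meets its boundary.

0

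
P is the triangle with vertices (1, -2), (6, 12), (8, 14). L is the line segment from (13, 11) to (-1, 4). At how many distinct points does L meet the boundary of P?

2

The segment meets the boundary at (4.043,6.522), (4.92,6.96).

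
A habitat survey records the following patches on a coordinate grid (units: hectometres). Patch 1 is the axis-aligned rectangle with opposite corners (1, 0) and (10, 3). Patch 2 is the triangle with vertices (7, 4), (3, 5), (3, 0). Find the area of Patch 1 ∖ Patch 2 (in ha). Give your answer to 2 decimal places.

|Patch 1| = 27, |Patch 1∩Patch 2| = 4.5.
|Patch 1 ∖ Patch 2| = |Patch 1| − |Patch 1∩Patch 2| = 27 − 4.5 = 22.50.

22.50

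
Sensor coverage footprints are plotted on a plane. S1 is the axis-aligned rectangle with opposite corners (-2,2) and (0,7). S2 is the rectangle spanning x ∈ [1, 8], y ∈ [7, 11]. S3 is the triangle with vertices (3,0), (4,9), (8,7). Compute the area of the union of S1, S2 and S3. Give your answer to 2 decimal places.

By inclusion–exclusion:
Individual areas: |S1| = 10, |S2| = 28, |S3| = 19.
|S1∩S2| = 0 (no overlap).
|S1∩S3| = 0.
|S2∩S3| = 4.2222.
|S1∩S2∩S3| = 0.
|S1 ∪ S2 ∪ S3| = 57 − 4.2222 + 0 = 52.78.

52.78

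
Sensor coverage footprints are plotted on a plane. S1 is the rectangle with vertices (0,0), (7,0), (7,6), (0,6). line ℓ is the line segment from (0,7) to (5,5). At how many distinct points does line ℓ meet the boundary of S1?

The segment meets the boundary at (2.5,6).

1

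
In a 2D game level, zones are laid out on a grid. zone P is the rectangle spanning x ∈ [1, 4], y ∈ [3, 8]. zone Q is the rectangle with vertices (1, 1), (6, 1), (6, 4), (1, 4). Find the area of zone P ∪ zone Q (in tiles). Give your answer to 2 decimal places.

27.00

By inclusion–exclusion:
Individual areas: |zone P| = 15, |zone Q| = 15.
|zone P∩zone Q|: x∈[1,4], y∈[3,4] → 3·1 = 3.
|zone P ∪ zone Q| = 30 − 3 = 27.00.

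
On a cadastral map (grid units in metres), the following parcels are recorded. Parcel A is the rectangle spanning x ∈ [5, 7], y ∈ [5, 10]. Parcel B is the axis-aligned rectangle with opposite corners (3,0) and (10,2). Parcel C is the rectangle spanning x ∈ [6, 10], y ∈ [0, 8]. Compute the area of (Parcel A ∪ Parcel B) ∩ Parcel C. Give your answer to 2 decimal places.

|Parcel A ∪ Parcel B| = 24.
|(Parcel A ∪ Parcel B) ∩ Parcel C| = 11.00.

11.00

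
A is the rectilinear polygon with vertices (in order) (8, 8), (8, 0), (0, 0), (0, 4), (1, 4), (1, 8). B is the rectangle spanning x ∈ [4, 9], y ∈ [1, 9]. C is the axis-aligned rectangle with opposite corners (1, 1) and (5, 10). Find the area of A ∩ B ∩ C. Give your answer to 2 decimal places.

7.00

The intersection is the polygon with vertices (4,1), (4,8), (5,8), (5,1).
By the shoelace formula its area is 7.00.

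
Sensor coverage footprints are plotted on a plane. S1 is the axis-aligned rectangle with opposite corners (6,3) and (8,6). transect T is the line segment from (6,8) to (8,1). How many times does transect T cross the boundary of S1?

2

The segment meets the boundary at (7.429,3), (6.571,6).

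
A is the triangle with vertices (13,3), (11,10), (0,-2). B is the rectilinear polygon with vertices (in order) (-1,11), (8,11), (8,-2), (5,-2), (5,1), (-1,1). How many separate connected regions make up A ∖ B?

A ∖ B splits into 2 disjoint pieces (area 27.8986, area 6.0673).

2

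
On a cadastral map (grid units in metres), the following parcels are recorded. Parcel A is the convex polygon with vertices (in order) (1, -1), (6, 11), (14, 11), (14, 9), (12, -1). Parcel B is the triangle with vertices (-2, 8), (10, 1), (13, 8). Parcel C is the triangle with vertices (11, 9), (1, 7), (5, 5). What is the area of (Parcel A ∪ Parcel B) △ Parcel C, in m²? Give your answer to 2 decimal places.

|Parcel A ∪ Parcel B| = 126.6906.
|(Parcel A ∪ Parcel B) ∩ Parcel C| = 14.
|(Parcel A ∪ Parcel B) △ Parcel C| = 126.6906 + 14 − 28 = 112.69.

112.69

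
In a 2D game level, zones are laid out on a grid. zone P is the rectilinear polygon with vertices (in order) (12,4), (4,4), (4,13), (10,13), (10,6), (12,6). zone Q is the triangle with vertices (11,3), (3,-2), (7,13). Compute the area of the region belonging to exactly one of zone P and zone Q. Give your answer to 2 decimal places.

54.00

|zone P| = 58, |zone Q| = 50, |zone P∩zone Q| = 27.
|zone P △ zone Q| = |zone P| + |zone Q| − 2·|zone P∩zone Q| = 58 + 50 − 54 = 54.00.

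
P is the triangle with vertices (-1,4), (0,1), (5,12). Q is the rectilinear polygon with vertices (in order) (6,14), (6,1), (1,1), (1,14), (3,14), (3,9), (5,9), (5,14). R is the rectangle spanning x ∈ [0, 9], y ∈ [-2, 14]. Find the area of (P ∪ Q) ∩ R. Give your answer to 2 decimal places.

60.19

|P ∪ Q| = 62.3545.
|(P ∪ Q) ∩ R| = 60.19.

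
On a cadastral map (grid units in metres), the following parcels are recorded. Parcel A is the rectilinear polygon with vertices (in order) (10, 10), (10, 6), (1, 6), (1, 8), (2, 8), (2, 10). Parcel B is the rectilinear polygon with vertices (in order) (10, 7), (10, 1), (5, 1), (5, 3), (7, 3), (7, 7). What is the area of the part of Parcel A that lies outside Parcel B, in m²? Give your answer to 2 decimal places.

31.00

|Parcel A| = 34, |Parcel A∩Parcel B| = 3.
|Parcel A ∖ Parcel B| = |Parcel A| − |Parcel A∩Parcel B| = 34 − 3 = 31.00.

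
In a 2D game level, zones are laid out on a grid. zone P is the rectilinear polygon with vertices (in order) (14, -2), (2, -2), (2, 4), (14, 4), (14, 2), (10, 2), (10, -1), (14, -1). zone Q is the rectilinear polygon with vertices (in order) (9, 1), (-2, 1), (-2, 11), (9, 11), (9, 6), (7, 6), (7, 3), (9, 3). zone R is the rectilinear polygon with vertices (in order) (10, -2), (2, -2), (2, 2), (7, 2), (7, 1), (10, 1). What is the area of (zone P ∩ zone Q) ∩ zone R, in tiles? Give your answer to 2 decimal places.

5.00

|zone P ∩ zone Q| = 19.
|(zone P ∩ zone Q) ∩ zone R| = 5.00.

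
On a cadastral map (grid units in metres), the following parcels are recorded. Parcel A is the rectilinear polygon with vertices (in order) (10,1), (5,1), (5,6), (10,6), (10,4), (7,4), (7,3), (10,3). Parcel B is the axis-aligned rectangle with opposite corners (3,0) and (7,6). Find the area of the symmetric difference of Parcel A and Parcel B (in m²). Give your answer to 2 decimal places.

26.00

|Parcel A| = 22, |Parcel B| = 24, |Parcel A∩Parcel B| = 10.
|Parcel A △ Parcel B| = |Parcel A| + |Parcel B| − 2·|Parcel A∩Parcel B| = 22 + 24 − 20 = 26.00.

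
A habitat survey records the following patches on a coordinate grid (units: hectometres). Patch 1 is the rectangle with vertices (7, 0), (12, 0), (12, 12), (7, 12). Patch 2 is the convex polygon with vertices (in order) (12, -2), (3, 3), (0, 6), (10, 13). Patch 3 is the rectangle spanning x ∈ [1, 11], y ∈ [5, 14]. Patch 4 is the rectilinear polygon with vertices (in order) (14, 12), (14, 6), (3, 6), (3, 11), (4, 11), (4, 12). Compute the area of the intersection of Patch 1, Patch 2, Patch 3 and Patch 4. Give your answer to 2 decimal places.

The intersection is the polygon with vertices (7,10.9), (8.571,12), (10.133,12), (10.933,6), (7,6).
By the shoelace formula its area is 20.34.

20.34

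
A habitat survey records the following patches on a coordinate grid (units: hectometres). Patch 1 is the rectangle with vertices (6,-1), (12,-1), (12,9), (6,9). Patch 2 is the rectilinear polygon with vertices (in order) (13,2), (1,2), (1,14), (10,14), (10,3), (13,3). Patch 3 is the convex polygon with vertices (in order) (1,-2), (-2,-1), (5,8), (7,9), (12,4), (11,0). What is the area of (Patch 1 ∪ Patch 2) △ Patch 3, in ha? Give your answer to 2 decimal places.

104.07

|Patch 1 ∪ Patch 2| = 141.
|(Patch 1 ∪ Patch 2) ∩ Patch 3| = 61.7143.
|(Patch 1 ∪ Patch 2) △ Patch 3| = 141 + 86.5 − 123.4286 = 104.07.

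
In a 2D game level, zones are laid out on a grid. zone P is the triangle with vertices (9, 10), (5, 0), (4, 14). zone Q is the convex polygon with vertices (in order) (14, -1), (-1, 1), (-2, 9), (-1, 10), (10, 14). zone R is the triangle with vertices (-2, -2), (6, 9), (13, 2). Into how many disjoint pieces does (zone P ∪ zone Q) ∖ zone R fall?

(zone P ∪ zone Q) ∖ zone R is a single connected region.

1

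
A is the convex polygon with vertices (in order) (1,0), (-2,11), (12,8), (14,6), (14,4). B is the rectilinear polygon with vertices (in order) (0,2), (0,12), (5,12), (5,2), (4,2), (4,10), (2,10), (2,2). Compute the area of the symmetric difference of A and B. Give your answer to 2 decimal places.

|A| = 104.5, |B| = 34, |A∩B| = 23.9903.
|A △ B| = |A| + |B| − 2·|A∩B| = 104.5 + 34 − 47.9805 = 90.52.

90.52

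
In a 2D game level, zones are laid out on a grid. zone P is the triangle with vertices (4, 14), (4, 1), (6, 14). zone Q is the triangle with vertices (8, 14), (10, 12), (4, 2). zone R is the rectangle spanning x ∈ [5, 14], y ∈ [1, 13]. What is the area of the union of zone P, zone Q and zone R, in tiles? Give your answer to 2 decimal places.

By inclusion–exclusion:
Individual areas: |zone P| = 13, |zone Q| = 16, |zone R| = 108.
|zone P∩zone Q| = 0.0394.
|zone P∩zone R| = 2.3269.
|zone Q∩zone R| = 14.6667.
|zone P∩zone Q∩zone R| = 0.
|zone P ∪ zone Q ∪ zone R| = 137 − 17.033 + 0 = 119.97.

119.97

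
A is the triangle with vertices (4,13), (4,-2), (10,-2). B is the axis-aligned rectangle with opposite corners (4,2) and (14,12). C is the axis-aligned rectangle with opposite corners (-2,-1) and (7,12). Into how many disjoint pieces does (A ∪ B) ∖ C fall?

(A ∪ B) ∖ C splits into 2 disjoint pieces (area 0.2, area 81.8).

2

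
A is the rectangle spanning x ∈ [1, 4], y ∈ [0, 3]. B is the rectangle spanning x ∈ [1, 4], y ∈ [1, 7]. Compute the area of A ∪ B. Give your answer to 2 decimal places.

21.00

By inclusion–exclusion:
Individual areas: |A| = 9, |B| = 18.
|A∩B|: x∈[1,4], y∈[1,3] → 3·2 = 6.
|A ∪ B| = 27 − 6 = 21.00.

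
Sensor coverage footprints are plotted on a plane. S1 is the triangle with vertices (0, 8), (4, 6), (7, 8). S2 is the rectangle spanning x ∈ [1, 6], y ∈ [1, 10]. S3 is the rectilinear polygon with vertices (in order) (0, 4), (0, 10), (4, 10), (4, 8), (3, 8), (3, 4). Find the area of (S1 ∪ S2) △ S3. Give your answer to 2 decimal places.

37.08

|S1 ∪ S2| = 45.5833.
|(S1 ∪ S2) ∩ S3| = 14.25.
|(S1 ∪ S2) △ S3| = 45.5833 + 20 − 28.5 = 37.08.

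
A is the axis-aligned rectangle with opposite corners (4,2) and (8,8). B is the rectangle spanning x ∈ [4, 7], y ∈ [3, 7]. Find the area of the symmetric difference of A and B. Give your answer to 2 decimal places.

12.00

|A∩B|: x∈[4,7], y∈[3,7] → 3·4 = 12.
|A △ B| = |A| + |B| − 2·|A∩B| = 24 + 12 − 24 = 12.00.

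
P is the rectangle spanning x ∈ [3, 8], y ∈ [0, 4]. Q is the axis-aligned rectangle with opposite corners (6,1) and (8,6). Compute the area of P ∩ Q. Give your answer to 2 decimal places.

6.00

|P∩Q|: x∈[6,8], y∈[1,4] → 2·3 = 6.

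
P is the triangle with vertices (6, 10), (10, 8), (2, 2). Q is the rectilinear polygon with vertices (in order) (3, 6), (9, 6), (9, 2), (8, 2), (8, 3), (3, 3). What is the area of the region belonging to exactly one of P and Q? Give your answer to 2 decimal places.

|P| = 20, |Q| = 19, |P∩Q| = 6.
|P △ Q| = |P| + |Q| − 2·|P∩Q| = 20 + 19 − 12 = 27.00.

27.00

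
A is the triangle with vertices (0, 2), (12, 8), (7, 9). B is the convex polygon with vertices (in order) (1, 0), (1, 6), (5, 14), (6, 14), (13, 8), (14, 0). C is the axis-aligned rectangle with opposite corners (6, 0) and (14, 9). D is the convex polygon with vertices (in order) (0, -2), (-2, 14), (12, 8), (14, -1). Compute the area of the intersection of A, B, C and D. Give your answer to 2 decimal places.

12.00

The intersection is the polygon with vertices (6,5), (6,8), (7,9), (12,8).
By the shoelace formula its area is 12.00.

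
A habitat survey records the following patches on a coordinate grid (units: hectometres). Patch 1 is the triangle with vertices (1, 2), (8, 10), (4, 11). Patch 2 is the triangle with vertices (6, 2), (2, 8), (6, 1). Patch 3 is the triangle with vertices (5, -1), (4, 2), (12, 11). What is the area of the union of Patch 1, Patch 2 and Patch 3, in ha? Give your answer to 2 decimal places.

36.79

By inclusion–exclusion:
Individual areas: |Patch 1| = 19.5, |Patch 2| = 2, |Patch 3| = 16.5.
|Patch 1∩Patch 2| = 0.3331.
|Patch 1∩Patch 3| = 0.
|Patch 2∩Patch 3| = 0.8727.
|Patch 1∩Patch 2∩Patch 3| = 0.
|Patch 1 ∪ Patch 2 ∪ Patch 3| = 38 − 1.2058 + 0 = 36.79.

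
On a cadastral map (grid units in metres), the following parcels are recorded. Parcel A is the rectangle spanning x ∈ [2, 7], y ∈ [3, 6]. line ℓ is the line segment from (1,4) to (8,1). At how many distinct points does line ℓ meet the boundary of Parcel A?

The segment meets the boundary at (3.333,3), (2,3.571).

2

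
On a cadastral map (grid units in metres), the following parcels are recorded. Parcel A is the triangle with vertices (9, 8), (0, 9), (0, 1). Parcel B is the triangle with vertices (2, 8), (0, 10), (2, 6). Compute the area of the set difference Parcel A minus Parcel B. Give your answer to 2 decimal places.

34.30

|Parcel A| = 36, |Parcel A∩Parcel B| = 1.7022.
|Parcel A ∖ Parcel B| = |Parcel A| − |Parcel A∩Parcel B| = 36 − 1.7022 = 34.30.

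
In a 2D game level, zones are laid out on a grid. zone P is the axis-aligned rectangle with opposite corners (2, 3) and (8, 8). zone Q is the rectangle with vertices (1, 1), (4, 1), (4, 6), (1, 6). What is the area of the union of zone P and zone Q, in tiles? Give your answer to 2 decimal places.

By inclusion–exclusion:
Individual areas: |zone P| = 30, |zone Q| = 15.
|zone P∩zone Q|: x∈[2,4], y∈[3,6] → 2·3 = 6.
|zone P ∪ zone Q| = 45 − 6 = 39.00.

39.00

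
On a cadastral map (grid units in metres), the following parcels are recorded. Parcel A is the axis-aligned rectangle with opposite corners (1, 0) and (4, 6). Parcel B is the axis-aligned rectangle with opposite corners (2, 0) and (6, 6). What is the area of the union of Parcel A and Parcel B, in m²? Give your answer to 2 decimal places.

30.00

By inclusion–exclusion:
Individual areas: |Parcel A| = 18, |Parcel B| = 24.
|Parcel A∩Parcel B|: x∈[2,4], y∈[0,6] → 2·6 = 12.
|Parcel A ∪ Parcel B| = 42 − 12 = 30.00.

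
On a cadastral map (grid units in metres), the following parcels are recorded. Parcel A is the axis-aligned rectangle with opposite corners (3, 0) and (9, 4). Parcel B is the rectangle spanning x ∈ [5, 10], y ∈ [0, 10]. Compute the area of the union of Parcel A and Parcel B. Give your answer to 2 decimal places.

58.00

By inclusion–exclusion:
Individual areas: |Parcel A| = 24, |Parcel B| = 50.
|Parcel A∩Parcel B|: x∈[5,9], y∈[0,4] → 4·4 = 16.
|Parcel A ∪ Parcel B| = 74 − 16 = 58.00.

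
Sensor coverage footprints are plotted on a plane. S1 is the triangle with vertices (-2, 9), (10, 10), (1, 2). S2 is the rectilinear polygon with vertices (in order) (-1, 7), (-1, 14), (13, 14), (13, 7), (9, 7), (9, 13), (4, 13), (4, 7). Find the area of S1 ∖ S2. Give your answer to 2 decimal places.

|S1| = 43.5, |S1∩S2| = 11.8611.
|S1 ∖ S2| = |S1| − |S1∩S2| = 43.5 − 11.8611 = 31.64.

31.64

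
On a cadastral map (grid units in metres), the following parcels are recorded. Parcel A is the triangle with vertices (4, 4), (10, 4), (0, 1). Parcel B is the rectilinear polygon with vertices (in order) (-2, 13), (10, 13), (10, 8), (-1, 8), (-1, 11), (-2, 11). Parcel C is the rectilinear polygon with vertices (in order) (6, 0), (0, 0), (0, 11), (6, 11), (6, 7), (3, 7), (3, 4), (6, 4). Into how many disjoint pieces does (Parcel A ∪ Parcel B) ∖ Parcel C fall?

(Parcel A ∪ Parcel B) ∖ Parcel C splits into 2 disjoint pieces (area 2.4, area 39).

2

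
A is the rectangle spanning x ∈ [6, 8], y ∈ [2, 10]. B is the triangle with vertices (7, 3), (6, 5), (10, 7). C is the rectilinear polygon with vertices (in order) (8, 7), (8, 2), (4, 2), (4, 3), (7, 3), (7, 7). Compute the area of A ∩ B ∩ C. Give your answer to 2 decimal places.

2.08

The intersection is the polygon with vertices (7,3), (7,5.5), (8,6), (8,4.333).
By the shoelace formula its area is 2.08.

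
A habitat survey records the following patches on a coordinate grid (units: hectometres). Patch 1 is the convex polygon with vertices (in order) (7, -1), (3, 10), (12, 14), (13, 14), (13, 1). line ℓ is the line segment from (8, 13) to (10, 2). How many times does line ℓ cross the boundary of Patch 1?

1

The segment meets the boundary at (8.131,12.28).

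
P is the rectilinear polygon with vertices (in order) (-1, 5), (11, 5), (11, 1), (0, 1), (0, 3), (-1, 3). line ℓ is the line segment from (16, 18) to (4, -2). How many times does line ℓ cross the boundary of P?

The segment meets the boundary at (5.8,1), (8.2,5).

2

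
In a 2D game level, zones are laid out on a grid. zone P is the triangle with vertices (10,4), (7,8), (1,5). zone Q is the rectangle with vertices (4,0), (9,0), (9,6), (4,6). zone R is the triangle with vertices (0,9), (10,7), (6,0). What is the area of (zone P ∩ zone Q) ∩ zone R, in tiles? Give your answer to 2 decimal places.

The region (zone P ∩ zone Q) ∩ zone R is the polygon with vertices (9,5.25), (8.388,4.179), (4,4.667), (4,6), (8.5,6), (9,5.333).
By the shoelace formula its area is 7.54.

7.54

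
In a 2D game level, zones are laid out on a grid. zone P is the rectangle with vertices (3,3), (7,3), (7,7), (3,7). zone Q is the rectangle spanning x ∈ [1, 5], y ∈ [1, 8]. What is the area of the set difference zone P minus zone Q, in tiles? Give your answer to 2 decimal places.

|zone P∩zone Q|: x∈[3,5], y∈[3,7] → 2·4 = 8.
|zone P| = 16.
|zone P ∖ zone Q| = |zone P| − |zone P∩zone Q| = 16 − 8 = 8.00.

8.00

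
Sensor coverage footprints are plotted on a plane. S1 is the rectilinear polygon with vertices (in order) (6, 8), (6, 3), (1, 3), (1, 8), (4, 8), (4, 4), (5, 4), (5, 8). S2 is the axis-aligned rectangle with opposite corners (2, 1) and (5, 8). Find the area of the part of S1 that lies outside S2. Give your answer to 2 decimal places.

10.00

|S1| = 21, |S1∩S2| = 11.
|S1 ∖ S2| = |S1| − |S1∩S2| = 21 − 11 = 10.00.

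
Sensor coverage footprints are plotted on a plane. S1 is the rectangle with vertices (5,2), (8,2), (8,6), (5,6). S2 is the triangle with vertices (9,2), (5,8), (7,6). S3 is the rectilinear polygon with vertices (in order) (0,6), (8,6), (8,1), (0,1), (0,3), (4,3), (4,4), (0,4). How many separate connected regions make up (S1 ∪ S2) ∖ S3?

(S1 ∪ S2) ∖ S3 splits into 2 disjoint pieces (area 0.6667, area 0.25).

2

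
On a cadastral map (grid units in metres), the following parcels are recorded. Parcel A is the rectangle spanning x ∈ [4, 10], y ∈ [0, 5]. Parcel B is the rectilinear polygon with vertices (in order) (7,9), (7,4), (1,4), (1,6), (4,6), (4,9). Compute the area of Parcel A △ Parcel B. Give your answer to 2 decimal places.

|Parcel A| = 30, |Parcel B| = 21, |Parcel A∩Parcel B| = 3.
|Parcel A △ Parcel B| = |Parcel A| + |Parcel B| − 2·|Parcel A∩Parcel B| = 30 + 21 − 6 = 45.00.

45.00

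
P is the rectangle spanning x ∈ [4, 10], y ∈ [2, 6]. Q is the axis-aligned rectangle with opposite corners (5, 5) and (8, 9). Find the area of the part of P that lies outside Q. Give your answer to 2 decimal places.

21.00

|P∩Q|: x∈[5,8], y∈[5,6] → 3·1 = 3.
|P| = 24.
|P ∖ Q| = |P| − |P∩Q| = 24 − 3 = 21.00.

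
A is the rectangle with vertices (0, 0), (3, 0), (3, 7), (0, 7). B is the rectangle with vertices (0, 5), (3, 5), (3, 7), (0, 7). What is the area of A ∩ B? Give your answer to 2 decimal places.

|A∩B|: x∈[0,3], y∈[5,7] → 3·2 = 6.

6.00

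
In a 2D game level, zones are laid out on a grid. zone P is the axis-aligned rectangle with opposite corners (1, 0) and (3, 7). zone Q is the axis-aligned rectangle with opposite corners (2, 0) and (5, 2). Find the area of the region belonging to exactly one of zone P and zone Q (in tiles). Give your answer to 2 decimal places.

|zone P∩zone Q|: x∈[2,3], y∈[0,2] → 1·2 = 2.
|zone P △ zone Q| = |zone P| + |zone Q| − 2·|zone P∩zone Q| = 14 + 6 − 4 = 16.00.

16.00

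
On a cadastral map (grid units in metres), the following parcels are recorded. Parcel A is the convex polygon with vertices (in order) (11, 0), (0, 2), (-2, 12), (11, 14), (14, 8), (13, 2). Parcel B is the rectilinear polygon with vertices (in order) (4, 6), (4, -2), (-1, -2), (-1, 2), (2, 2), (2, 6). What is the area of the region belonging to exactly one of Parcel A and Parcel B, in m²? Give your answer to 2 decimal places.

179.09

|Parcel A| = 170, |Parcel B| = 28, |Parcel A∩Parcel B| = 9.4545.
|Parcel A △ Parcel B| = |Parcel A| + |Parcel B| − 2·|Parcel A∩Parcel B| = 170 + 28 − 18.9091 = 179.09.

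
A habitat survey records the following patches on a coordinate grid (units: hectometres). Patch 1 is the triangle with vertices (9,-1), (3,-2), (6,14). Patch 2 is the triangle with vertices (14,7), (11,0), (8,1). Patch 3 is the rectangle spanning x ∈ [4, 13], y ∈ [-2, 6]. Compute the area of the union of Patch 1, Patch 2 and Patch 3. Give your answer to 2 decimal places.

By inclusion–exclusion:
Individual areas: |Patch 1| = 46.5, |Patch 2| = 12, |Patch 3| = 72.
|Patch 1∩Patch 2| = 0.2143.
|Patch 1∩Patch 3| = 31.5167.
|Patch 2∩Patch 3| = 11.3333.
|Patch 1∩Patch 2∩Patch 3| = 0.2143.
|Patch 1 ∪ Patch 2 ∪ Patch 3| = 130.5 − 43.0643 + 0.2143 = 87.65.

87.65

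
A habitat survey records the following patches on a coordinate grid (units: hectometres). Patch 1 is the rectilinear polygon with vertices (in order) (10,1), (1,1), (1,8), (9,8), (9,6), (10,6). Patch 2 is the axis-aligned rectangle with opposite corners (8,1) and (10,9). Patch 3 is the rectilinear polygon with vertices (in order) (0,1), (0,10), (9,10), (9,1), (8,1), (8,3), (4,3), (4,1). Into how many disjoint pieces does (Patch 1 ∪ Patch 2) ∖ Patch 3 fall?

2

(Patch 1 ∪ Patch 2) ∖ Patch 3 splits into 2 disjoint pieces (area 8, area 8).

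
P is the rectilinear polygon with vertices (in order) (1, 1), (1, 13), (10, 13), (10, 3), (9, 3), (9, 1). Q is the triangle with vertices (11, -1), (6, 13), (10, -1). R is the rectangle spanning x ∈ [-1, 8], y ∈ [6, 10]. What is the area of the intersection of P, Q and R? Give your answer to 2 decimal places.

1.08

The intersection is the polygon with vertices (6.857,10), (7.071,10), (8,7.4), (8,6).
By the shoelace formula its area is 1.08.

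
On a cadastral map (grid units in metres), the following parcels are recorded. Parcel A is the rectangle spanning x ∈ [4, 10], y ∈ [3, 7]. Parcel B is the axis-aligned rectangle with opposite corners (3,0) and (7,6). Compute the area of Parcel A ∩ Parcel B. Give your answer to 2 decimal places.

|Parcel A∩Parcel B|: x∈[4,7], y∈[3,6] → 3·3 = 9.

9.00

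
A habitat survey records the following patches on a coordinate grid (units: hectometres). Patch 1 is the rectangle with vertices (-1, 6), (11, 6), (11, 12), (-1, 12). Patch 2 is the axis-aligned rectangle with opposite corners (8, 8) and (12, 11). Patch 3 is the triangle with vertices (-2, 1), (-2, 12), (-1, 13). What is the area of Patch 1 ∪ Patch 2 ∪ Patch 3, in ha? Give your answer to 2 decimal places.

80.50

By inclusion–exclusion:
Individual areas: |Patch 1| = 72, |Patch 2| = 12, |Patch 3| = 5.5.
|Patch 1∩Patch 2|: x∈[8,11], y∈[8,11] → 3·3 = 9.
|Patch 1∩Patch 3| = 0.
|Patch 2∩Patch 3| = 0.
|Patch 1∩Patch 2∩Patch 3| = 0.
|Patch 1 ∪ Patch 2 ∪ Patch 3| = 89.5 − 9 + 0 = 80.50.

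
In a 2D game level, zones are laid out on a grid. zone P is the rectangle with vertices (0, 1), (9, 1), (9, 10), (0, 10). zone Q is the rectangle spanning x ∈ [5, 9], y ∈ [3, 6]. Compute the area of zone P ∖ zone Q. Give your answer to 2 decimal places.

69.00

|zone P∩zone Q|: x∈[5,9], y∈[3,6] → 4·3 = 12.
|zone P| = 81.
|zone P ∖ zone Q| = |zone P| − |zone P∩zone Q| = 81 − 12 = 69.00.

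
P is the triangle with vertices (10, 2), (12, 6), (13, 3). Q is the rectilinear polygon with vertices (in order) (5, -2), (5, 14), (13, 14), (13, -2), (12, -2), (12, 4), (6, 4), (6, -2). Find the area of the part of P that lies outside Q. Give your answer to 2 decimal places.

2.33

|P| = 5, |P∩Q| = 2.6667.
|P ∖ Q| = |P| − |P∩Q| = 5 − 2.6667 = 2.33.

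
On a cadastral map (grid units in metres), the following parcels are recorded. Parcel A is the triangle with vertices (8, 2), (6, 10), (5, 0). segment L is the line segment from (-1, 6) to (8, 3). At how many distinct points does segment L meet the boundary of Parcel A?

The segment meets the boundary at (7.727,3.091), (5.387,3.871).

2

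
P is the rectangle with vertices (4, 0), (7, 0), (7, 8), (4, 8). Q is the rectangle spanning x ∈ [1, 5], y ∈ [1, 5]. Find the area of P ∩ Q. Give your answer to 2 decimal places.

4.00

|P∩Q|: x∈[4,5], y∈[1,5] → 1·4 = 4.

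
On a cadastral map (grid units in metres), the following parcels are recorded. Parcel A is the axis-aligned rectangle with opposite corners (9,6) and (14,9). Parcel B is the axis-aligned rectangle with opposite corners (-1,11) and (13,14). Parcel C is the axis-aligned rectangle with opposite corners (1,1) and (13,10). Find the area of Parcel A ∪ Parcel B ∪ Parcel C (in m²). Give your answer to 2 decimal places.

By inclusion–exclusion:
Individual areas: |Parcel A| = 15, |Parcel B| = 42, |Parcel C| = 108.
|Parcel A∩Parcel B| = 0 (no overlap).
|Parcel A∩Parcel C|: x∈[9,13], y∈[6,9] → 4·3 = 12.
|Parcel B∩Parcel C| = 0 (no overlap).
|Parcel A∩Parcel B∩Parcel C| = 0.
|Parcel A ∪ Parcel B ∪ Parcel C| = 165 − 12 + 0 = 153.00.

153.00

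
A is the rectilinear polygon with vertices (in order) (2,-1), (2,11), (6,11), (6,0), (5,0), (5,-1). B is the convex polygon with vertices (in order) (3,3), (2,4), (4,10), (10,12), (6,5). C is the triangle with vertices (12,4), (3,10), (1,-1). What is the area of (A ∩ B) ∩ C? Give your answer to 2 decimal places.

The region (A ∩ B) ∩ C is the polygon with vertices (3,3), (2,4), (3.818,9.454), (6,8), (6,5).
By the shoelace formula its area is 15.77.

15.77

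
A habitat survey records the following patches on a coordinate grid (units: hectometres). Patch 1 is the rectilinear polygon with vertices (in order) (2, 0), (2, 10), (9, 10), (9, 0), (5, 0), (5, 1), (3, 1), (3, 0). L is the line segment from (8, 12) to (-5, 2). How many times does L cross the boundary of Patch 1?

2

The segment meets the boundary at (5.4,10), (2,7.385).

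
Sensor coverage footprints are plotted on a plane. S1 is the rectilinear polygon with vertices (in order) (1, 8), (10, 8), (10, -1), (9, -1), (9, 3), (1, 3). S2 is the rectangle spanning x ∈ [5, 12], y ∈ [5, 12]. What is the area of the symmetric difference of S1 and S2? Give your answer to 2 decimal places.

68.00

|S1| = 49, |S2| = 49, |S1∩S2| = 15.
|S1 △ S2| = |S1| + |S2| − 2·|S1∩S2| = 49 + 49 − 30 = 68.00.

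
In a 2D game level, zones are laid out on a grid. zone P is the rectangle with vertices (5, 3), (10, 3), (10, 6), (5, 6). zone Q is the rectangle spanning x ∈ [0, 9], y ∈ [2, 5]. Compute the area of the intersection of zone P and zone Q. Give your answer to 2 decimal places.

8.00

|zone P∩zone Q|: x∈[5,9], y∈[3,5] → 4·2 = 8.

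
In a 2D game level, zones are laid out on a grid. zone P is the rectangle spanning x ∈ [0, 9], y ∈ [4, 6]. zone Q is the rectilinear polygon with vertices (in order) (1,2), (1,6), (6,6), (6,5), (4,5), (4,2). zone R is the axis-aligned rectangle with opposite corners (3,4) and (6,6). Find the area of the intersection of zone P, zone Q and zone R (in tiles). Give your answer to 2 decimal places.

4.00

The intersection is the polygon with vertices (6,5), (4,5), (4,4), (3,4), (3,6), (6,6).
By the shoelace formula its area is 4.00.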